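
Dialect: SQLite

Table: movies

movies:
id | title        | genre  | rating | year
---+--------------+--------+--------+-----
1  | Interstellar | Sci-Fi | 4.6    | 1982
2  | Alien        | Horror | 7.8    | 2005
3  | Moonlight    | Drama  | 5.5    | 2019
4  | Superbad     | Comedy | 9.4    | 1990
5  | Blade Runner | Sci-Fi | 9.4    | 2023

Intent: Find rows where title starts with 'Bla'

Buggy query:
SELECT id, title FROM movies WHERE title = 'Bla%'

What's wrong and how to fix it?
Bug: Wildcards only work with LIKE; '=' treats '%' as a literal character

Fix: Use LIKE for wildcard pattern matching

Corrected query:
SELECT id, title FROM movies WHERE title LIKE 'Bla%'

Result:
id | title       
---+-------------
5  | Blade Runner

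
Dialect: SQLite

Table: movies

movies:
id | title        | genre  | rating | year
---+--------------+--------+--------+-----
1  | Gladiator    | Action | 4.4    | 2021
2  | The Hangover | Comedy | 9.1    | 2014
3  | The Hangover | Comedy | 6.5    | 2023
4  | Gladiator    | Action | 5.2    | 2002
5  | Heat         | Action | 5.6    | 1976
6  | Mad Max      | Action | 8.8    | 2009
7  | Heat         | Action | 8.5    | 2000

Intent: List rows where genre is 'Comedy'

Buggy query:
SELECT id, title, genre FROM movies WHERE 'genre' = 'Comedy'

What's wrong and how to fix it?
Bug: 'genre' in single quotes is a string literal, not the column; the comparison is literal-vs-literal and never true

Fix: Remove the quotes around the column name (or use double quotes for an identifier)

Corrected query:
SELECT id, title, genre FROM movies WHERE genre = 'Comedy'

Result:
id | title        | genre 
---+--------------+-------
2  | The Hangover | Comedy
3  | The Hangover | Comedy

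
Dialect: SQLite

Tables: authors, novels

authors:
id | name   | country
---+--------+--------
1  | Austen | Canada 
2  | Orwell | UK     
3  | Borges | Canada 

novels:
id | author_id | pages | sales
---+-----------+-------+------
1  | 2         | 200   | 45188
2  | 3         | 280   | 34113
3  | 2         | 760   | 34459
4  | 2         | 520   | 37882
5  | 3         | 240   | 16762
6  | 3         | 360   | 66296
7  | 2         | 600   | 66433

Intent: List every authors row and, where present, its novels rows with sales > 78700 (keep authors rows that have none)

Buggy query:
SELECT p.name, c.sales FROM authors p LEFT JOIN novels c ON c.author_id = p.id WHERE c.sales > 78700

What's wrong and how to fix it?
Bug: Filtering c.sales in WHERE discards the NULL rows produced by LEFT JOIN, turning it into an inner join

Fix: Put 'c.sales > 78700' in the JOIN's ON clause instead of WHERE

Corrected query:
SELECT p.name, c.sales FROM authors p LEFT JOIN novels c ON c.author_id = p.id AND c.sales > 78700

Result:
name   | sales
-------+------
Austen | NULL 
Orwell | NULL 
Borges | NULL 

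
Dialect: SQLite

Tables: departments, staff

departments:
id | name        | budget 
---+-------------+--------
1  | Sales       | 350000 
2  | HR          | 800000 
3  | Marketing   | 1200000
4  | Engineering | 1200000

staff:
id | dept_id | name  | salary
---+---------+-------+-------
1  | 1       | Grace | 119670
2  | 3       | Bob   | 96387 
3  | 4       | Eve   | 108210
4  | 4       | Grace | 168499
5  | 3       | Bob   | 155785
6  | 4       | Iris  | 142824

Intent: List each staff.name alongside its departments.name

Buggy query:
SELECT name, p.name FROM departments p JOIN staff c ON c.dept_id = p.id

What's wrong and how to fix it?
Bug: 'name' exists in both joined tables, so the database can't tell which one is meant

Fix: Qualify the column with its table alias (c.name)

Corrected query:
SELECT c.name, p.name FROM departments p JOIN staff c ON c.dept_id = p.id

Result:
name  | name       
------+------------
Grace | Sales      
Bob   | Marketing  
Eve   | Engineering
Grace | Engineering
Bob   | Marketing  
Iris  | Engineering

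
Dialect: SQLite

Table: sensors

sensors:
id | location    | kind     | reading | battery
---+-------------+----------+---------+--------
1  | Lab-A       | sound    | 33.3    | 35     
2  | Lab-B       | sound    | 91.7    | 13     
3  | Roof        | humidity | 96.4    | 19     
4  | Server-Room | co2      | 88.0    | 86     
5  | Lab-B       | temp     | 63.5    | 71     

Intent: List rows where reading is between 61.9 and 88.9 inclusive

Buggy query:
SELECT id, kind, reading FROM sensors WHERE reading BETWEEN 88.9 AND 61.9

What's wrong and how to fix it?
Bug: BETWEEN expects the lower bound first; with 88.9 AND 61.9 the range is empty

Fix: Write BETWEEN 61.9 AND 88.9

Corrected query:
SELECT id, kind, reading FROM sensors WHERE reading BETWEEN 61.9 AND 88.9

Result:
id | kind | reading
---+------+--------
4  | co2  | 88     
5  | temp | 63.5   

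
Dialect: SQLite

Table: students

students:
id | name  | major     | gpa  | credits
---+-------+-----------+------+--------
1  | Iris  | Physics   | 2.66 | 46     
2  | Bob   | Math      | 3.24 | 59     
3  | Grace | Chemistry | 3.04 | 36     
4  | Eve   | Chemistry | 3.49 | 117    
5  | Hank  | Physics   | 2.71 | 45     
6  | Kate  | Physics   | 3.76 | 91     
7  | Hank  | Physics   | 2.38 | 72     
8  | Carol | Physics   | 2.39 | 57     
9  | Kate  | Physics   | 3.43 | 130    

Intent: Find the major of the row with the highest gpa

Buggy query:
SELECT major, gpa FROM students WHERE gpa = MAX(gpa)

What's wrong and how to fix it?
Bug: MAX(gpa) is an aggregate and cannot be used directly in WHERE

Fix: Use a subquery: WHERE gpa = (SELECT MAX(gpa) FROM students)

Corrected query:
SELECT major, gpa FROM students WHERE gpa = (SELECT MAX(gpa) FROM students)

Result:
major   | gpa 
--------+-----
Physics | 3.76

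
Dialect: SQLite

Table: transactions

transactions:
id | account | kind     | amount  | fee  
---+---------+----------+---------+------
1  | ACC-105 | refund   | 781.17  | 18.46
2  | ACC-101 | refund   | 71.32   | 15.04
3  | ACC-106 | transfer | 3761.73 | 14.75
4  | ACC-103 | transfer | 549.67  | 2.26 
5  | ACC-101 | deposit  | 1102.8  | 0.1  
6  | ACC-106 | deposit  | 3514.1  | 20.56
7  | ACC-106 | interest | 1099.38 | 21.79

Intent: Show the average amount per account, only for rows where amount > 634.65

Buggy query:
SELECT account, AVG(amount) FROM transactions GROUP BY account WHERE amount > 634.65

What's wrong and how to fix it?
Bug: Row-level WHERE must come before GROUP BY in the clause order

Fix: Place WHERE between FROM and GROUP BY

Corrected query:
SELECT account, AVG(amount) FROM transactions WHERE amount > 634.65 GROUP BY account

Result:
account | AVG(amount)
--------+------------
ACC-101 | 1102.8     
ACC-105 | 781.17     
ACC-106 | 2791.736667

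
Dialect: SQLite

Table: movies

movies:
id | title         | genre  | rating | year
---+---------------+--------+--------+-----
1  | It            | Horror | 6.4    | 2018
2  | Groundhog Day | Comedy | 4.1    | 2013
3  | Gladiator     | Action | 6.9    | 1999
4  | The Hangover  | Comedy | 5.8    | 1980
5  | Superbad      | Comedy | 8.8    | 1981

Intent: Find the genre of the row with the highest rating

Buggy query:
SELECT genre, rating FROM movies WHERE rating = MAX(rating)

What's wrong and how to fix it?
Bug: MAX(rating) is an aggregate and cannot be used directly in WHERE

Fix: Wrap MAX in a scalar subquery so WHERE compares against a single value

Corrected query:
SELECT genre, rating FROM movies WHERE rating = (SELECT MAX(rating) FROM movies)

Result:
genre  | rating
-------+-------
Comedy | 8.8   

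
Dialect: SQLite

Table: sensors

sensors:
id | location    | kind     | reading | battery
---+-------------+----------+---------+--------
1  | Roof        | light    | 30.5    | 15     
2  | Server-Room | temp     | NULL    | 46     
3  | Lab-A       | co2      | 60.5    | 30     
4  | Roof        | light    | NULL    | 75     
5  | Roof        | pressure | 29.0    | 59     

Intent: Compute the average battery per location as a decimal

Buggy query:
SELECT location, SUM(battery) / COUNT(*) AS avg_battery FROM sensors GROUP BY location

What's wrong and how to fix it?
Bug: Both operands are integers, so '/' performs integer division and truncates

Fix: Cast one side to REAL so the division keeps the fractional part

Corrected query:
SELECT location, SUM(battery) * 1.0 / COUNT(*) AS avg_battery FROM sensors GROUP BY location

Result:
location    | avg_battery
------------+------------
Lab-A       | 30         
Roof        | 49.666667  
Server-Room | 46         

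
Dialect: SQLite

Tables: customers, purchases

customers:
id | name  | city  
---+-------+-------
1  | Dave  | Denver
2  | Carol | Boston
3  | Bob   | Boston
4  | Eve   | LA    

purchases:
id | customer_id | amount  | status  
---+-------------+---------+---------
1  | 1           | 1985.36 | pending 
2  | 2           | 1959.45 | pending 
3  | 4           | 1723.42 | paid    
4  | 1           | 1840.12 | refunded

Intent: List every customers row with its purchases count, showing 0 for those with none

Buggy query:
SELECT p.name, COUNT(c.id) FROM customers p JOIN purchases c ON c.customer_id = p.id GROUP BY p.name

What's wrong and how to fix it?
Bug: INNER JOIN drops customers rows that have no matching purchases rows

Fix: Switch to LEFT JOIN to retain unmatched parent rows

Corrected query:
SELECT p.name, COUNT(c.id) FROM customers p LEFT JOIN purchases c ON c.customer_id = p.id GROUP BY p.name

Result:
name  | COUNT(c.id)
------+------------
Bob   | 0          
Carol | 1          
Dave  | 2          
Eve   | 1          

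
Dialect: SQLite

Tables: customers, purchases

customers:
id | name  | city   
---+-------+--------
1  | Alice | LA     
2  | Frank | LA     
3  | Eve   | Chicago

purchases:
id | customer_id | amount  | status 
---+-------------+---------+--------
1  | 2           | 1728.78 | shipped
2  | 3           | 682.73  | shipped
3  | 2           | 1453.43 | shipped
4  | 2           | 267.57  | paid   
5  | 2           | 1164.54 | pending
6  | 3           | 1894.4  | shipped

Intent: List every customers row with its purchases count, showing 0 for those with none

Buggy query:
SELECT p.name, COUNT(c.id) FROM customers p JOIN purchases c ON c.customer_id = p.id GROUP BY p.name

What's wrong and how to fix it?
Bug: An inner join excludes parents with zero children

Fix: Switch to LEFT JOIN to retain unmatched parent rows

Corrected query:
SELECT p.name, COUNT(c.id) FROM customers p LEFT JOIN purchases c ON c.customer_id = p.id GROUP BY p.name

Result:
name  | COUNT(c.id)
------+------------
Alice | 0          
Eve   | 2          
Frank | 4          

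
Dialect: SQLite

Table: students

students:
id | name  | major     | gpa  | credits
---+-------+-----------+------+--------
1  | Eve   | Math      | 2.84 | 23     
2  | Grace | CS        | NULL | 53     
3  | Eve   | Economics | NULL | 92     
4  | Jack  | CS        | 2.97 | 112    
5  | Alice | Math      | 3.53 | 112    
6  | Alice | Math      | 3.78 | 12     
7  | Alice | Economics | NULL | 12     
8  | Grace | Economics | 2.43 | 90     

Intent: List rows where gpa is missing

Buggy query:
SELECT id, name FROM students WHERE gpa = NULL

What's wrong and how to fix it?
Bug: Comparing to NULL with '=' never matches; NULL = NULL is unknown, not true

Fix: Use IS NULL to test for NULL

Corrected query:
SELECT id, name FROM students WHERE gpa IS NULL

Result:
id | name 
---+------
2  | Grace
3  | Eve  
7  | Alice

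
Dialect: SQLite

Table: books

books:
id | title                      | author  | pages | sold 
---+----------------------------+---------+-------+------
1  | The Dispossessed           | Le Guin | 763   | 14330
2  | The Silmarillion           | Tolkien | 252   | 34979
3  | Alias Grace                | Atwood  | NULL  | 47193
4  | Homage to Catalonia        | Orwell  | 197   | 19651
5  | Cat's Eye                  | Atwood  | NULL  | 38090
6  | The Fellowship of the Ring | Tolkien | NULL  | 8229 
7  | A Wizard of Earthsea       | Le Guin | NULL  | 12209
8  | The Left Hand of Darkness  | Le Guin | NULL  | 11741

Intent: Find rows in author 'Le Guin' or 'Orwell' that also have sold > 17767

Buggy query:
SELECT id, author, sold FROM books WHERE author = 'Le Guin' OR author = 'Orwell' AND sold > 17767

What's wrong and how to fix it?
Bug: Without parentheses, AND is evaluated before OR, so the sold filter only applies to the 'Orwell' branch

Fix: Add parentheses around the OR so the AND applies to both alternatives

Corrected query:
SELECT id, author, sold FROM books WHERE (author = 'Le Guin' OR author = 'Orwell') AND sold > 17767

Result:
id | author | sold 
---+--------+------
4  | Orwell | 19651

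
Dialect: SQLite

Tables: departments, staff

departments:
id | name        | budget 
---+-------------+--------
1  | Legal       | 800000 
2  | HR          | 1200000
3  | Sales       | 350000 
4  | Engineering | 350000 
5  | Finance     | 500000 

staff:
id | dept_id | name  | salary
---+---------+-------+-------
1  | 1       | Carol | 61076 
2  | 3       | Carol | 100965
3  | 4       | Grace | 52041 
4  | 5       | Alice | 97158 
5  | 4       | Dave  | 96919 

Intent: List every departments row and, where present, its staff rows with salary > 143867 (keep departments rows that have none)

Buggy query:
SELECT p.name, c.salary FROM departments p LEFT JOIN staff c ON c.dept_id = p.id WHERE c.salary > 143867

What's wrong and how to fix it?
Bug: Filtering c.salary in WHERE discards the NULL rows produced by LEFT JOIN, turning it into an inner join

Fix: Put 'c.salary > 143867' in the JOIN's ON clause instead of WHERE

Corrected query:
SELECT p.name, c.salary FROM departments p LEFT JOIN staff c ON c.dept_id = p.id AND c.salary > 143867

Result:
name        | salary
------------+-------
Legal       | NULL  
HR          | NULL  
Sales       | NULL  
Engineering | NULL  
Finance     | NULL  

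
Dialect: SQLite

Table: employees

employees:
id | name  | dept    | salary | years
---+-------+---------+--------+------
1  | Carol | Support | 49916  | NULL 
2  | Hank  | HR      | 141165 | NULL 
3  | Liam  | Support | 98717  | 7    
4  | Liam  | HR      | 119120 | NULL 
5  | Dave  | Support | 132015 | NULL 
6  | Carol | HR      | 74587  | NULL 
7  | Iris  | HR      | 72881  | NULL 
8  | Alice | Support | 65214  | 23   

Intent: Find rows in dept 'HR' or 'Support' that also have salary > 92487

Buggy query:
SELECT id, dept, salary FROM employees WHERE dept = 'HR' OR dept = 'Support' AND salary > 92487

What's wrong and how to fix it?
Bug: Without parentheses, AND is evaluated before OR, so the salary filter only applies to the 'Support' branch

Fix: Add parentheses around the OR so the AND applies to both alternatives

Corrected query:
SELECT id, dept, salary FROM employees WHERE (dept = 'HR' OR dept = 'Support') AND salary > 92487

Result:
id | dept    | salary
---+---------+-------
2  | HR      | 141165
3  | Support | 98717 
4  | HR      | 119120
5  | Support | 132015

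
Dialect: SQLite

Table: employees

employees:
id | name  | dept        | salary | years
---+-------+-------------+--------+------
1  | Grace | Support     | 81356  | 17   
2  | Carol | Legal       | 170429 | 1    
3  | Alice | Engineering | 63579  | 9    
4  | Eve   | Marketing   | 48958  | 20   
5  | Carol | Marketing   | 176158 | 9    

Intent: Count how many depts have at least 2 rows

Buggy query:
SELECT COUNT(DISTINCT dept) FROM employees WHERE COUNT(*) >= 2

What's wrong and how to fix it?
Bug: COUNT(*) cannot appear in WHERE; the per-group count doesn't exist yet

Fix: Use a subquery that GROUPs and filters with HAVING, then count its rows

Corrected query:
SELECT COUNT(*) FROM (SELECT dept FROM employees GROUP BY dept HAVING COUNT(*) >= 2)

Result:
COUNT(*)
--------
1       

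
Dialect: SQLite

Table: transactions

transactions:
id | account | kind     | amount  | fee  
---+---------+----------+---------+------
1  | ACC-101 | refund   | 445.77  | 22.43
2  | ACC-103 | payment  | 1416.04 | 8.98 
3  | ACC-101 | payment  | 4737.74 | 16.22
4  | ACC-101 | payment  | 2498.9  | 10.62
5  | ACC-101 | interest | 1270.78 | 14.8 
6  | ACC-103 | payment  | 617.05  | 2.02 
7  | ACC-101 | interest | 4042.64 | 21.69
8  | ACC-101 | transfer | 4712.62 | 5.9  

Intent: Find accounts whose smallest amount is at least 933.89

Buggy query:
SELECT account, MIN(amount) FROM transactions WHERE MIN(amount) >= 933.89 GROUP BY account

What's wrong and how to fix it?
Bug: Aggregates like MIN are computed per group after WHERE runs

Fix: Use HAVING for the per-group MIN condition

Corrected query:
SELECT account, MIN(amount) FROM transactions GROUP BY account HAVING MIN(amount) >= 933.89

Result:
(no rows)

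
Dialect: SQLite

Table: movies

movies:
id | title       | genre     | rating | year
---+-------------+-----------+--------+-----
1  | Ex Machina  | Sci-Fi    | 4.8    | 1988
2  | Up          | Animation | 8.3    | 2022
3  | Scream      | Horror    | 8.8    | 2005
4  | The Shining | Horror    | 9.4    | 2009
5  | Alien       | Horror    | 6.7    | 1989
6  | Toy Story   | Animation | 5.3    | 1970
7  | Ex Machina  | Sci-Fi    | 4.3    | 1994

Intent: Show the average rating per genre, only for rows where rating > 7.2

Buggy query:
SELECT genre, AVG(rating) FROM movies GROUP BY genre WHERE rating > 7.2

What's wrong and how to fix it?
Bug: Row-level WHERE must come before GROUP BY in the clause order

Fix: Move the WHERE clause before GROUP BY

Corrected query:
SELECT genre, AVG(rating) FROM movies WHERE rating > 7.2 GROUP BY genre

Result:
genre     | AVG(rating)
----------+------------
Animation | 8.3        
Horror    | 9.1        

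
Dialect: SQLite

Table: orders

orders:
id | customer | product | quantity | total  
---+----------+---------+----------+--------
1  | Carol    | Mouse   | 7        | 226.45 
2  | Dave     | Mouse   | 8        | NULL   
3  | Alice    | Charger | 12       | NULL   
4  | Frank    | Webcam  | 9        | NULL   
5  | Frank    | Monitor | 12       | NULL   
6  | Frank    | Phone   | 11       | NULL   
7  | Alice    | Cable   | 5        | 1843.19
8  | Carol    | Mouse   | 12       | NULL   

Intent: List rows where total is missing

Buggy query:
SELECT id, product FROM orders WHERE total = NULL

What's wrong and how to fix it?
Bug: Comparing to NULL with '=' never matches; NULL = NULL is unknown, not true

Fix: Replace '= NULL' with 'IS NULL'

Corrected query:
SELECT id, product FROM orders WHERE total IS NULL

Result:
id | product
---+--------
2  | Mouse  
3  | Charger
4  | Webcam 
5  | Monitor
6  | Phone  
8  | Mouse  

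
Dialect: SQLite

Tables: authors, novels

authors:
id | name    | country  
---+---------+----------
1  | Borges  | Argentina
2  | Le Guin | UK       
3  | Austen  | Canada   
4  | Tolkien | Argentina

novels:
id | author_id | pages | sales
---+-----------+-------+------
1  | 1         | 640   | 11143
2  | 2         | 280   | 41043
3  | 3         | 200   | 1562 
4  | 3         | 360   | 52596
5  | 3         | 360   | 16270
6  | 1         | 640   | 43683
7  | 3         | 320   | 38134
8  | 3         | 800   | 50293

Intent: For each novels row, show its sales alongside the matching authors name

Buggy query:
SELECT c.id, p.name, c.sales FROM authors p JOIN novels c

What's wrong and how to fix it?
Bug: Missing join condition: each novels row is matched to all authors rows instead of just its own

Fix: Specify the join condition linking the foreign key to the parent id

Corrected query:
SELECT c.id, p.name, c.sales FROM authors p JOIN novels c ON c.author_id = p.id

Result:
id | name    | sales
---+---------+------
1  | Borges  | 11143
2  | Le Guin | 41043
3  | Austen  | 1562 
4  | Austen  | 52596
5  | Austen  | 16270
6  | Borges  | 43683
7  | Austen  | 38134
8  | Austen  | 50293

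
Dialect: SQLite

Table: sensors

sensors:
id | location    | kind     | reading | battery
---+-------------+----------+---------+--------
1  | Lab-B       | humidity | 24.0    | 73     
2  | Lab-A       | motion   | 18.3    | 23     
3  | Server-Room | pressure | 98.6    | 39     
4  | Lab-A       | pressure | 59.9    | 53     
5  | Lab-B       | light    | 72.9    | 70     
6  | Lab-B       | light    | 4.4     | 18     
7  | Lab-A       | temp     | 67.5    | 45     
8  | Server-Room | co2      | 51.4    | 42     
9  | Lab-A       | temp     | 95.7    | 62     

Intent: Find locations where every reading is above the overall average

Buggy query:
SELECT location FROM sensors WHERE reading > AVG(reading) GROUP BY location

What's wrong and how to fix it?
Bug: WHERE evaluates per row before aggregation, so AVG() is unavailable

Fix: Compute the overall average in a scalar subquery and compare each group's MIN against it in HAVING

Corrected query:
SELECT location FROM sensors GROUP BY location HAVING MIN(reading) > (SELECT AVG(reading) FROM sensors)

Result:
(no rows)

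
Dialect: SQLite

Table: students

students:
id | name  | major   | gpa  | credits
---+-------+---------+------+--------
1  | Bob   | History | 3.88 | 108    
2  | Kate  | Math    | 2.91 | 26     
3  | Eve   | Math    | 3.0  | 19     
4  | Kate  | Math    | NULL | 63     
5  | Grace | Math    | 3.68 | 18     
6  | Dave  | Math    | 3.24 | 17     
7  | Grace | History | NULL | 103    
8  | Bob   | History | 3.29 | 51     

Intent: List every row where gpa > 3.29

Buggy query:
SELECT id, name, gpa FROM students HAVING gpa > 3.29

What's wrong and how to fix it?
Bug: HAVING filters the output of aggregation, but this query has no GROUP BY and no aggregate functions, so SQLite rejects it (HAVING clause on a non-aggregate query); the condition here is per row

Fix: Use WHERE for row-level filtering

Corrected query:
SELECT id, name, gpa FROM students WHERE gpa > 3.29

Result:
id | name  | gpa 
---+-------+-----
1  | Bob   | 3.88
5  | Grace | 3.68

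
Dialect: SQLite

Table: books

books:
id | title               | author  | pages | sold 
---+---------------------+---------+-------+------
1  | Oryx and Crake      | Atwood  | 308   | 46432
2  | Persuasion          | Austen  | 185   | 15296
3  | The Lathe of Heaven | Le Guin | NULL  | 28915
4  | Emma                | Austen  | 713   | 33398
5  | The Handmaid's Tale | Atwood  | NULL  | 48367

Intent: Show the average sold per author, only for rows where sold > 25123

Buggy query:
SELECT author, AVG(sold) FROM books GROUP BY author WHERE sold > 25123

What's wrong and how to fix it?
Bug: WHERE cannot follow GROUP BY

Fix: Move the WHERE clause before GROUP BY

Corrected query:
SELECT author, AVG(sold) FROM books WHERE sold > 25123 GROUP BY author

Result:
author  | AVG(sold)
--------+----------
Atwood  | 47399.5  
Austen  | 33398    
Le Guin | 28915    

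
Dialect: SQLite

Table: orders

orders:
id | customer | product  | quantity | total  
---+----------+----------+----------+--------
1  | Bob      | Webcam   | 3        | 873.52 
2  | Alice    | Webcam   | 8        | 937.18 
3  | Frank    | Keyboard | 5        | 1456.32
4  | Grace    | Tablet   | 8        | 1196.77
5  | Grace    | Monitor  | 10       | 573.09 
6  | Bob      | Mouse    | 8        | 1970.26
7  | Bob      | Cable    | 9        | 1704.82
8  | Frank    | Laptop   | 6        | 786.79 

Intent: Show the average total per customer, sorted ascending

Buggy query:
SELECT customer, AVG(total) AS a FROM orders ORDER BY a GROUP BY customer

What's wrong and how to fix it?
Bug: GROUP BY must precede ORDER BY

Fix: Reorder: SELECT … FROM … GROUP BY … ORDER BY …

Corrected query:
SELECT customer, AVG(total) AS a FROM orders GROUP BY customer ORDER BY a

Result:
customer | a       
---------+---------
Grace    | 884.93  
Alice    | 937.18  
Frank    | 1121.555
Bob      | 1516.2  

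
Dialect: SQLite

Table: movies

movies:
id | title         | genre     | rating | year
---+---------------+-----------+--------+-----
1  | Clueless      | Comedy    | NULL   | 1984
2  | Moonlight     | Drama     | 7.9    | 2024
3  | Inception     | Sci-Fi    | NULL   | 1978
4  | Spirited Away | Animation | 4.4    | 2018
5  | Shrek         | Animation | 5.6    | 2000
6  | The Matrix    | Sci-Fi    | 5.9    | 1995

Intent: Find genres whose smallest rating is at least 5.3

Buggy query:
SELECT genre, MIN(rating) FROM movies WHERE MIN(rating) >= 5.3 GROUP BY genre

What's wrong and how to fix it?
Bug: Aggregates like MIN are computed per group after WHERE runs

Fix: Use HAVING for the per-group MIN condition

Corrected query:
SELECT genre, MIN(rating) FROM movies GROUP BY genre HAVING MIN(rating) >= 5.3

Result:
genre  | MIN(rating)
-------+------------
Drama  | 7.9        
Sci-Fi | 5.9        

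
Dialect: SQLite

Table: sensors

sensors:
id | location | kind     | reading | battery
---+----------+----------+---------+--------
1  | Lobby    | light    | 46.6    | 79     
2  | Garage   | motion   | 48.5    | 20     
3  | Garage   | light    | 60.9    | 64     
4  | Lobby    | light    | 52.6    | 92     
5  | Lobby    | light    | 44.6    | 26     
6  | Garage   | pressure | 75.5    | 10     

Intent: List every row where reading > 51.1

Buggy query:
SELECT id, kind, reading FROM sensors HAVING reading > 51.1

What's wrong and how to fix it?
Bug: HAVING filters the output of aggregation, but this query has no GROUP BY and no aggregate functions, so SQLite rejects it (HAVING clause on a non-aggregate query); the condition here is per row

Fix: Replace HAVING with WHERE since the condition applies to individual rows

Corrected query:
SELECT id, kind, reading FROM sensors WHERE reading > 51.1

Result:
id | kind     | reading
---+----------+--------
3  | light    | 60.9   
4  | light    | 52.6   
6  | pressure | 75.5   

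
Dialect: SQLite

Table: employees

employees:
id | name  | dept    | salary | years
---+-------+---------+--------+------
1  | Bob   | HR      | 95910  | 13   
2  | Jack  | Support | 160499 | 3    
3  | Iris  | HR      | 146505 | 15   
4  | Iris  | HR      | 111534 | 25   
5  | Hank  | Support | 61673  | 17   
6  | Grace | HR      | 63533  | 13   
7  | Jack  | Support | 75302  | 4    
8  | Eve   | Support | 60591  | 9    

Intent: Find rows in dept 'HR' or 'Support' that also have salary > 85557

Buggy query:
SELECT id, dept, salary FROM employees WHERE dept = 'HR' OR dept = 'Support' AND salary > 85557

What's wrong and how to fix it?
Bug: AND binds tighter than OR, so this parses as dept = 'HR' OR (dept = 'Support' AND salary > 85557)

Fix: Group the OR with parentheses (or use IN), then AND the threshold

Corrected query:
SELECT id, dept, salary FROM employees WHERE (dept = 'HR' OR dept = 'Support') AND salary > 85557

Result:
id | dept    | salary
---+---------+-------
1  | HR      | 95910 
2  | Support | 160499
3  | HR      | 146505
4  | HR      | 111534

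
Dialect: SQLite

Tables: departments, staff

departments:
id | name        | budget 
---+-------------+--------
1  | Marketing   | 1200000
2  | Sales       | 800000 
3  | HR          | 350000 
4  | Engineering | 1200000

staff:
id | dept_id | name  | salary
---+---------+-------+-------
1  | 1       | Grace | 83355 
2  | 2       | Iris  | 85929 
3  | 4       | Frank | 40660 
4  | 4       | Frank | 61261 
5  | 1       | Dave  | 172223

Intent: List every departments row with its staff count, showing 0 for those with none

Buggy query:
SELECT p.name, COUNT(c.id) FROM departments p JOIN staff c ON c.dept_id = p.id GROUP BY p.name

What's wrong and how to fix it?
Bug: INNER JOIN drops departments rows that have no matching staff rows

Fix: Switch to LEFT JOIN to retain unmatched parent rows

Corrected query:
SELECT p.name, COUNT(c.id) FROM departments p LEFT JOIN staff c ON c.dept_id = p.id GROUP BY p.name

Result:
name        | COUNT(c.id)
------------+------------
Engineering | 2          
HR          | 0          
Marketing   | 2          
Sales       | 1          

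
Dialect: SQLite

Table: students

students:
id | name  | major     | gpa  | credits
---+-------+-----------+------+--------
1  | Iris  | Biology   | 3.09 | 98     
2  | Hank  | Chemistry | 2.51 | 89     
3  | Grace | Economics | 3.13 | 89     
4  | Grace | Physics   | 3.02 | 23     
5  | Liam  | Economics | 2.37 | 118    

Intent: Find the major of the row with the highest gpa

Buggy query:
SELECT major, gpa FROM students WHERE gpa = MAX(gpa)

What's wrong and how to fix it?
Bug: MAX(gpa) is an aggregate and cannot be used directly in WHERE

Fix: Wrap MAX in a scalar subquery so WHERE compares against a single value

Corrected query:
SELECT major, gpa FROM students WHERE gpa = (SELECT MAX(gpa) FROM students)

Result:
major     | gpa 
----------+-----
Economics | 3.13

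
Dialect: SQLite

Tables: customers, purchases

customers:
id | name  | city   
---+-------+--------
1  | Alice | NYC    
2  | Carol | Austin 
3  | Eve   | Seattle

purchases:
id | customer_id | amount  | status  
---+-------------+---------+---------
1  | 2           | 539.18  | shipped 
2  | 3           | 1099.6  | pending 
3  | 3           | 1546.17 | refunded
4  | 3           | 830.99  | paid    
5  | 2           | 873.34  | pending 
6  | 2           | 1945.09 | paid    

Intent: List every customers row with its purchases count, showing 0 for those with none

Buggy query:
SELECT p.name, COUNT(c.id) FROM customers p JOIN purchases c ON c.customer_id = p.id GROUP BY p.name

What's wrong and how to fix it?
Bug: An inner join excludes parents with zero children

Fix: Use LEFT JOIN so parents without children still appear (COUNT(c.id) gives 0)

Corrected query:
SELECT p.name, COUNT(c.id) FROM customers p LEFT JOIN purchases c ON c.customer_id = p.id GROUP BY p.name

Result:
name  | COUNT(c.id)
------+------------
Alice | 0          
Carol | 3          
Eve   | 3          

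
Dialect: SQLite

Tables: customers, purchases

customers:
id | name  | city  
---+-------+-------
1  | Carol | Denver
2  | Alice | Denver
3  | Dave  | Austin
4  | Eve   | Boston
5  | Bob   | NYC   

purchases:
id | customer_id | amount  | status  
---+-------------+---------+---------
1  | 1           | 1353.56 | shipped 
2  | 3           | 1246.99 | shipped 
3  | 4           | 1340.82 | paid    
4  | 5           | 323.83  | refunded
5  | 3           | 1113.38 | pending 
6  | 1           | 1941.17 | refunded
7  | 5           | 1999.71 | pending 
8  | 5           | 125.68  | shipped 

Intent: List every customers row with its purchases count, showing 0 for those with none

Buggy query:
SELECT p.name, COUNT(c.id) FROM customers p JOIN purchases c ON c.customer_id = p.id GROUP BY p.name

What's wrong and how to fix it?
Bug: INNER JOIN drops customers rows that have no matching purchases rows

Fix: Use LEFT JOIN so parents without children still appear (COUNT(c.id) gives 0)

Corrected query:
SELECT p.name, COUNT(c.id) FROM customers p LEFT JOIN purchases c ON c.customer_id = p.id GROUP BY p.name

Result:
name  | COUNT(c.id)
------+------------
Alice | 0          
Bob   | 3          
Carol | 2          
Dave  | 2          
Eve   | 1          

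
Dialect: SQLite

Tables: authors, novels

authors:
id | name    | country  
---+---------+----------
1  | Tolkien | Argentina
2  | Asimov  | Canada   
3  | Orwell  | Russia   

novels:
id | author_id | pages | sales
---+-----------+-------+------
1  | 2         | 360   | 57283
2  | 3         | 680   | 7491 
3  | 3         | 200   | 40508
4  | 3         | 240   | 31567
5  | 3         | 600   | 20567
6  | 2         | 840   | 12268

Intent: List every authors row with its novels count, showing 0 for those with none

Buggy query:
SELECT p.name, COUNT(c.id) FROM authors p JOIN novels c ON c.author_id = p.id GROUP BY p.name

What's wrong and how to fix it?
Bug: An inner join excludes parents with zero children

Fix: Switch to LEFT JOIN to retain unmatched parent rows

Corrected query:
SELECT p.name, COUNT(c.id) FROM authors p LEFT JOIN novels c ON c.author_id = p.id GROUP BY p.name

Result:
name    | COUNT(c.id)
--------+------------
Asimov  | 2          
Orwell  | 4          
Tolkien | 0          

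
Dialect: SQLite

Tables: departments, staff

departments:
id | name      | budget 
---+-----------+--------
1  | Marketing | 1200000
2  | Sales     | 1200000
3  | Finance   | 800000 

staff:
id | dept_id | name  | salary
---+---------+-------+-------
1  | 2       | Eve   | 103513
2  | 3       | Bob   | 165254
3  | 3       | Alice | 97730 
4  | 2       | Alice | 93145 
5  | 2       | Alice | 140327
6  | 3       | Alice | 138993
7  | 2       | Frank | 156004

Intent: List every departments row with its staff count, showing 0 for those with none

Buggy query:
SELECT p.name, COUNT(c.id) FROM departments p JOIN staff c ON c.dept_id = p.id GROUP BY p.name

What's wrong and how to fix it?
Bug: INNER JOIN drops departments rows that have no matching staff rows

Fix: Use LEFT JOIN so parents without children still appear (COUNT(c.id) gives 0)

Corrected query:
SELECT p.name, COUNT(c.id) FROM departments p LEFT JOIN staff c ON c.dept_id = p.id GROUP BY p.name

Result:
name      | COUNT(c.id)
----------+------------
Finance   | 3          
Marketing | 0          
Sales     | 4          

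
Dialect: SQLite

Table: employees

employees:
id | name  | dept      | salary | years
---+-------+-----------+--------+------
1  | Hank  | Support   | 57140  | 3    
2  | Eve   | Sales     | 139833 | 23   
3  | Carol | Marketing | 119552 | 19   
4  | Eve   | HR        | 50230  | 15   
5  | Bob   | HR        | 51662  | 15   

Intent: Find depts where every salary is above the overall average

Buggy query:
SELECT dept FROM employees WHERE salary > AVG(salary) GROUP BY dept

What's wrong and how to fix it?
Bug: WHERE evaluates per row before aggregation, so AVG() is unavailable

Fix: Use a subquery for AVG and a HAVING MIN(...) filter so the condition holds for every row in the group

Corrected query:
SELECT dept FROM employees GROUP BY dept HAVING MIN(salary) > (SELECT AVG(salary) FROM employees)

Result:
dept     
---------
Marketing
Sales    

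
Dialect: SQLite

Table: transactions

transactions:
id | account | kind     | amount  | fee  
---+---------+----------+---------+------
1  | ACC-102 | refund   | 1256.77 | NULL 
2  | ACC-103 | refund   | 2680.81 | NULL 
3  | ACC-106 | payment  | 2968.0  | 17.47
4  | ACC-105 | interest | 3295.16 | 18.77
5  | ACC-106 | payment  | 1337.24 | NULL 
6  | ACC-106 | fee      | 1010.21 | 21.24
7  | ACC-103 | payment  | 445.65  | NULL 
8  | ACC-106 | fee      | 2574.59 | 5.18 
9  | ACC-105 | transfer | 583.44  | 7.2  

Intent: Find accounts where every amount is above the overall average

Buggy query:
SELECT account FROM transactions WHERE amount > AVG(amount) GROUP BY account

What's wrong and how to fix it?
Bug: AVG() is an aggregate; it can't sit directly in WHERE

Fix: Use a subquery for AVG and a HAVING MIN(...) filter so the condition holds for every row in the group

Corrected query:
SELECT account FROM transactions GROUP BY account HAVING MIN(amount) > (SELECT AVG(amount) FROM transactions)

Result:
(no rows)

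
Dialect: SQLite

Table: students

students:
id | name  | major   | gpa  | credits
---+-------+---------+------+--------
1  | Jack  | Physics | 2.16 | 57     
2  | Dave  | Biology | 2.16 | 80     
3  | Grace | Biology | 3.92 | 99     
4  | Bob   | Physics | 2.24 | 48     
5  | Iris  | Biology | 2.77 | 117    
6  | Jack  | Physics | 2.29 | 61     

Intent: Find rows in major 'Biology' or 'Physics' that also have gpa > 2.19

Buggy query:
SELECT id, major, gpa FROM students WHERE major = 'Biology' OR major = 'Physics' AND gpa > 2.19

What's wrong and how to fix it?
Bug: AND binds tighter than OR, so this parses as major = 'Biology' OR (major = 'Physics' AND gpa > 2.19)

Fix: Group the OR with parentheses (or use IN), then AND the threshold

Corrected query:
SELECT id, major, gpa FROM students WHERE (major = 'Biology' OR major = 'Physics') AND gpa > 2.19

Result:
id | major   | gpa 
---+---------+-----
3  | Biology | 3.92
4  | Physics | 2.24
5  | Biology | 2.77
6  | Physics | 2.29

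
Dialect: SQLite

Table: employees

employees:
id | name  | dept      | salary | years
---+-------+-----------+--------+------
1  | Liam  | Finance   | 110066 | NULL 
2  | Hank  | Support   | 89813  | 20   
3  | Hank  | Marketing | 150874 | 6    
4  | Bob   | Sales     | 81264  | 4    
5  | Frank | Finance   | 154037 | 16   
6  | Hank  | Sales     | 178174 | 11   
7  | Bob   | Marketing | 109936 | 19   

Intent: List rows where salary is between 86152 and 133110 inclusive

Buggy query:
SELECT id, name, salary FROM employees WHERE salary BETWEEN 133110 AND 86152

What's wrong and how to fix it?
Bug: BETWEEN expects the lower bound first; with 133110 AND 86152 the range is empty

Fix: Swap the bounds so the smaller value comes first

Corrected query:
SELECT id, name, salary FROM employees WHERE salary BETWEEN 86152 AND 133110

Result:
id | name | salary
---+------+-------
1  | Liam | 110066
2  | Hank | 89813 
7  | Bob  | 109936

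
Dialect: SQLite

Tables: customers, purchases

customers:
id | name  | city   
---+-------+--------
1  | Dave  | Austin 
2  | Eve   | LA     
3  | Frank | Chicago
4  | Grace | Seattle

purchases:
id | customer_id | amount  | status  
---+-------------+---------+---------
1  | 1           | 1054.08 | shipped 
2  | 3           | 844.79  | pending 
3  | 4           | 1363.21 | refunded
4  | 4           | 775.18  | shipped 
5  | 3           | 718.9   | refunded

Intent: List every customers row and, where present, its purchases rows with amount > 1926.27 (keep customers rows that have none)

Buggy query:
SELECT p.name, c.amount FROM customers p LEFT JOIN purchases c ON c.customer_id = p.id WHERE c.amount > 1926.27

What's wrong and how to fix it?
Bug: A WHERE condition on the right-hand table after LEFT JOIN drops unmatched parents

Fix: Move the right-table condition into the ON clause so unmatched parents are kept

Corrected query:
SELECT p.name, c.amount FROM customers p LEFT JOIN purchases c ON c.customer_id = p.id AND c.amount > 1926.27

Result:
name  | amount
------+-------
Dave  | NULL  
Eve   | NULL  
Frank | NULL  
Grace | NULL  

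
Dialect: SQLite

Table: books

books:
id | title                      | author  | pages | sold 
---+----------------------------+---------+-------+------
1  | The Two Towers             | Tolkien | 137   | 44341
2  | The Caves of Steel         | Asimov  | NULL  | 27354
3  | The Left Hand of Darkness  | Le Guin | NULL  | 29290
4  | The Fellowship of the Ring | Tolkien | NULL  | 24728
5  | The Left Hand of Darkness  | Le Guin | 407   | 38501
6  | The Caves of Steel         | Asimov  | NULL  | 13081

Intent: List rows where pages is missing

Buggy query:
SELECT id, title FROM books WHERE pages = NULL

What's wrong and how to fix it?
Bug: '= NULL' is always unknown in SQL three-valued logic, so no rows match

Fix: Use IS NULL to test for NULL

Corrected query:
SELECT id, title FROM books WHERE pages IS NULL

Result:
id | title                     
---+---------------------------
2  | The Caves of Steel        
3  | The Left Hand of Darkness 
4  | The Fellowship of the Ring
6  | The Caves of Steel        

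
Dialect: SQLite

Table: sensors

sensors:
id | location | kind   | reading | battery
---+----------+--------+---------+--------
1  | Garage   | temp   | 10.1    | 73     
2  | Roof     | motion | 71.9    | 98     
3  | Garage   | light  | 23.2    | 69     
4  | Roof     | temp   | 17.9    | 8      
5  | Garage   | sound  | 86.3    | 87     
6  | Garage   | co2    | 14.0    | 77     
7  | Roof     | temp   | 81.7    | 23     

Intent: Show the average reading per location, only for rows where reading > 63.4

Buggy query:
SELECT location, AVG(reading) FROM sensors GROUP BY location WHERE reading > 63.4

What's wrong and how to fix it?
Bug: WHERE cannot follow GROUP BY

Fix: Move the WHERE clause before GROUP BY

Corrected query:
SELECT location, AVG(reading) FROM sensors WHERE reading > 63.4 GROUP BY location

Result:
location | AVG(reading)
---------+-------------
Garage   | 86.3        
Roof     | 76.8        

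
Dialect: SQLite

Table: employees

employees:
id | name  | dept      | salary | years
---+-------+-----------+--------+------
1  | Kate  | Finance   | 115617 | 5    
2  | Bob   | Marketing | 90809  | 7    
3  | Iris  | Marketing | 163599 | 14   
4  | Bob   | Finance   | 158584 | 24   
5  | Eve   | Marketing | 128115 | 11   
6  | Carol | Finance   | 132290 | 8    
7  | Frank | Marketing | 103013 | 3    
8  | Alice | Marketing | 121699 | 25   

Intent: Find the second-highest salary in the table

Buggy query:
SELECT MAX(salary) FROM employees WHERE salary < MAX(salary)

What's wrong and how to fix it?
Bug: MAX(salary) on the right of the comparison is an aggregate-in-WHERE error

Fix: Compute the overall MAX in a subquery, then take MAX of rows below it

Corrected query:
SELECT MAX(salary) FROM employees WHERE salary < (SELECT MAX(salary) FROM employees)

Result:
MAX(salary)
-----------
158584     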